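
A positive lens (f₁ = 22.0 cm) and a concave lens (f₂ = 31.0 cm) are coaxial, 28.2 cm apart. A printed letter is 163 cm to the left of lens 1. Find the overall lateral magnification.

m = -0.143

Lens 1: 1/d_i1 = 1/(22.0) − 1/(163) = 0.03932, so d_i1 = 25.43 cm; m₁ = −d_i1/d_o1 = -0.1560.
d_o2 = 28.2 − (25.43) = 2.770 cm.
f₂ = −31.0 cm (diverging).
Lens 2: 1/d_i2 = 1/(-31.0) − 1/(2.770) = -0.3933, so d_i2 = -2.543 cm; m₂ = −d_i2/d_o2 = +0.9180.
m = m₁·m₂ = (-0.1560)(+0.9180) = -0.143.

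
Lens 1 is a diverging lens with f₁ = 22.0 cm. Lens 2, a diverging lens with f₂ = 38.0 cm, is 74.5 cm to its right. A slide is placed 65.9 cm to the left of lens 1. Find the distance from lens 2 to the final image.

26.8 cm

Lens 1 is diverging, so f₁ = −22.0 cm.
Lens 1: 1/d_i1 = 1/f₁ − 1/d_o1 = 1/(-22.0) − 1/(65.9) = -0.06063, so d_i1 = -16.49 cm.
The intermediate image is 16.49 cm to the left of lens 1 (virtual), which is 74.5 − (-16.49) = 90.99 cm to the left of lens 2, so d_o2 = +90.99 cm.
Lens 2 is diverging, so f₂ = −38.0 cm.
Lens 2: 1/d_i2 = 1/f₂ − 1/d_o2 = 1/(-38.0) − 1/(90.99) = -0.03731, so d_i2 = -26.8 cm.
The final image is virtual, 26.8 cm to the left of lens 2 (overall magnification ≈ 0.074).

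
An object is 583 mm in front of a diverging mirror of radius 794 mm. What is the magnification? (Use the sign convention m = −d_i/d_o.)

f = R/2 = 794/2 = 397.0 mm; for a diverging mirror, f = -397.0 mm.
1/d_i = 1/f − 1/d_o = 1/(-397.0) − 1/(583) = -0.004234, so d_i = -236.2 mm.
m = −d_i/d_o = −(-236.2)/(583) = +0.405.
The image is virtual, upright and reduced, behind the mirror.

m = +0.405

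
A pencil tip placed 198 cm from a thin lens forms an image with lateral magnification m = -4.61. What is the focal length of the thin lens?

f = 163 cm (converging)

m = −d_i/d_o ⇒ d_i = −m·d_o = −(-4.61)·(198) = 912.8 cm.
1/f = 1/d_o + 1/d_i = 1/(198) + 1/(912.8) = 0.006146, so f = 163 cm.
Since f is positive, the thin lens is converging.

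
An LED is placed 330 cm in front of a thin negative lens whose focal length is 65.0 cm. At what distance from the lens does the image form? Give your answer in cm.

54.3 cm

For a negative lens, f = -65.0 cm.
Thin-lens equation: 1/d_i = 1/f − 1/d_o = 1/(-65.00) − 1/(330) = -0.01538 − 0.003030 = -0.01841, so d_i = -54.3 cm.
The image is virtual, upright and reduced, on the same side as the object.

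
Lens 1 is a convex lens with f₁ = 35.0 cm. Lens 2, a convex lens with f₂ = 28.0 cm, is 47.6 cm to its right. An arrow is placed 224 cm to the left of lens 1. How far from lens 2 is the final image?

Lens 1: 1/d_i1 = 1/f₁ − 1/d_o1 = 1/(35.0) − 1/(224) = 0.02411, so d_i1 = 41.48 cm.
The intermediate image is 41.48 cm to the right of lens 1, which is 47.6 − (41.48) = 6.120 cm to the left of lens 2, so d_o2 = +6.120 cm.
Lens 2: 1/d_i2 = 1/f₂ − 1/d_o2 = 1/(28.0) − 1/(6.120) = -0.1277, so d_i2 = -7.83 cm.
The final image is virtual, 7.83 cm to the left of lens 2 (overall magnification ≈ -0.24).

7.83 cm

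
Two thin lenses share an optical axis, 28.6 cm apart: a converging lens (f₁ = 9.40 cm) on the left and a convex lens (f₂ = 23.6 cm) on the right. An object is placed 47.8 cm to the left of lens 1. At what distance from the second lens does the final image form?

59.5 cm

Lens 1: 1/d_i1 = 1/f₁ − 1/d_o1 = 1/(9.40) − 1/(47.8) = 0.08546, so d_i1 = 11.70 cm.
The intermediate image is 11.70 cm to the right of lens 1, which is 28.6 − (11.70) = 16.90 cm to the left of lens 2, so d_o2 = +16.90 cm.
Lens 2: 1/d_i2 = 1/f₂ − 1/d_o2 = 1/(23.6) − 1/(16.90) = -0.01680, so d_i2 = -59.5 cm.
The final image is virtual, 59.5 cm to the left of lens 2 (overall magnification ≈ -0.86).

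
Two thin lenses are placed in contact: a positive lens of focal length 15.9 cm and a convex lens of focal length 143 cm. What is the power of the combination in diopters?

P₁ = 1/f₁ = 1/(0.159 m) = +6.289 D; P₂ = 1/f₂ = 1/(1.43 m) = +0.6993 D.
For thin lenses in contact, P = P₁ + P₂ = (+6.289) + (+0.6993) = +6.99 D.

P = +6.99 D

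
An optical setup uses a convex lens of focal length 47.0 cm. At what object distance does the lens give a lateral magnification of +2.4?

27.4 cm

m = −d_i/d_o ⇒ d_i = −m·d_o.
1/f = 1/d_o + 1/d_i = 1/d_o − 1/(m·d_o) = (1 − 1/m)/d_o, so d_o = f(1 − 1/m) = (47.00)(1 − 1/(+2.4)) = 27.4 cm.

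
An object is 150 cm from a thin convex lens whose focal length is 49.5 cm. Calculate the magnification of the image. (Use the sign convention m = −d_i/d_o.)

m = -0.493

1/d_i = 1/f − 1/d_o = 1/(49.50) − 1/(150) = 0.01354, so d_i = 73.88 cm.
m = −d_i/d_o = −(73.88)/(150) = -0.493.
The image is real, inverted and reduced, on the far side of the lens.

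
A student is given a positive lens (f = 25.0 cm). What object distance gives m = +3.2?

m = −d_i/d_o ⇒ d_i = −m·d_o.
1/f = 1/d_o + 1/d_i = 1/d_o − 1/(m·d_o) = (1 − 1/m)/d_o, so d_o = f(1 − 1/m) = (25.00)(1 − 1/(+3.2)) = 17.2 cm.

17.2 cm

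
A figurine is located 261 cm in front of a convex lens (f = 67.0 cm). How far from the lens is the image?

90.1 cm

Thin-lens equation: 1/q = 1/f − 1/p = 1/(67.00) − 1/(261) = 0.01493 − 0.003831 = 0.01109, so q = 90.1 cm.
The image is real, inverted and reduced, on the far side of the lens.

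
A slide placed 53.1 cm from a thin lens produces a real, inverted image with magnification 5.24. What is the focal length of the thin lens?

f = 44.6 cm (converging)

m = −d_i/d_o ⇒ d_i = −m·d_o = −(-5.24)·(53.1) = 278.2 cm.
1/f = 1/d_o + 1/d_i = 1/(53.1) + 1/(278.2) = 0.02243, so f = 44.6 cm.
Since f is positive, the thin lens is converging.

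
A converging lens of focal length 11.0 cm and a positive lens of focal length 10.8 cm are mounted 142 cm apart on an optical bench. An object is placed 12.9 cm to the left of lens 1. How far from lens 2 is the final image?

12.9 cm

Lens 1: 1/d_i1 = 1/f₁ − 1/d_o1 = 1/(11.0) − 1/(12.9) = 0.01339, so d_i1 = 74.68 cm.
The intermediate image is 74.68 cm to the right of lens 1, which is 142 − (74.68) = 67.32 cm to the left of lens 2, so d_o2 = +67.32 cm.
Lens 2: 1/d_i2 = 1/f₂ − 1/d_o2 = 1/(10.8) − 1/(67.32) = 0.07774, so d_i2 = 12.9 cm.
The final image is real, 12.9 cm to the right of lens 2 (overall magnification ≈ 1.1).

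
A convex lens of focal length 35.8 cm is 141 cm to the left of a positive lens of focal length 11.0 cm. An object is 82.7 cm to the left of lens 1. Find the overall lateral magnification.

Lens 1: 1/d_i1 = 1/(35.8) − 1/(82.7) = 0.01584, so d_i1 = 63.13 cm; m₁ = −d_i1/d_o1 = -0.7634.
d_o2 = 141 − (63.13) = 77.87 cm.
Lens 2: 1/d_i2 = 1/(11.0) − 1/(77.87) = 0.07807, so d_i2 = 12.81 cm; m₂ = −d_i2/d_o2 = -0.1645.
m = m₁·m₂ = (-0.7634)(-0.1645) = +0.126.

m = +0.126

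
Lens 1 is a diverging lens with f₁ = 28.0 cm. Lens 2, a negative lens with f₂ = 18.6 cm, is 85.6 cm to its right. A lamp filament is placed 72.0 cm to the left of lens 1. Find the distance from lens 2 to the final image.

Lens 1 is diverging, so f₁ = −28.0 cm.
Lens 1: 1/d_i1 = 1/f₁ − 1/d_o1 = 1/(-28.0) − 1/(72.0) = -0.04960, so d_i1 = -20.16 cm.
The intermediate image is 20.16 cm to the left of lens 1 (virtual), which is 85.6 − (-20.16) = 105.8 cm to the left of lens 2, so d_o2 = +105.8 cm.
Lens 2 is diverging, so f₂ = −18.6 cm.
Lens 2: 1/d_i2 = 1/f₂ − 1/d_o2 = 1/(-18.6) − 1/(105.8) = -0.06322, so d_i2 = -15.8 cm.
The final image is virtual, 15.8 cm to the left of lens 2 (overall magnification ≈ 0.042).

15.8 cm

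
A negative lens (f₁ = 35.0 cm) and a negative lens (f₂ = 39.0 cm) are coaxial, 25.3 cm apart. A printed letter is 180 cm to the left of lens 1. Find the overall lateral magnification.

m = +0.0678

f₁ = −35.0 cm (diverging).
Lens 1: 1/d_i1 = 1/(-35.0) − 1/(180) = -0.03413, so d_i1 = -29.30 cm; m₁ = −d_i1/d_o1 = +0.1628.
d_o2 = 25.3 − (-29.30) = 54.60 cm.
f₂ = −39.0 cm (diverging).
Lens 2: 1/d_i2 = 1/(-39.0) − 1/(54.60) = -0.04396, so d_i2 = -22.75 cm; m₂ = −d_i2/d_o2 = +0.4167.
m = m₁·m₂ = (+0.1628)(+0.4167) = +0.0678.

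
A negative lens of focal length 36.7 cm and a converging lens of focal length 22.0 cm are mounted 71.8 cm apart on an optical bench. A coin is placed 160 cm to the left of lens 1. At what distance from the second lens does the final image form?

Lens 1 is diverging, so f₁ = −36.7 cm.
Lens 1: 1/d_i1 = 1/f₁ − 1/d_o1 = 1/(-36.7) − 1/(160) = -0.03350, so d_i1 = -29.85 cm.
The intermediate image is 29.85 cm to the left of lens 1 (virtual), which is 71.8 − (-29.85) = 101.7 cm to the left of lens 2, so d_o2 = +101.7 cm.
Lens 2: 1/d_i2 = 1/f₂ − 1/d_o2 = 1/(22.0) − 1/(101.7) = 0.03562, so d_i2 = 28.1 cm.
The final image is real, 28.1 cm to the right of lens 2 (overall magnification ≈ -0.052).

28.1 cm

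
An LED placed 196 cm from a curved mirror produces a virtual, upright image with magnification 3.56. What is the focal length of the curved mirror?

f = 273 cm (concave)

m = −d_i/d_o ⇒ d_i = −m·d_o = −(+3.56)·(196) = -697.8 cm.
1/f = 1/d_o + 1/d_i = 1/(196) + 1/(-697.8) = 0.003669, so f = 273 cm.
Since f is positive, the curved mirror is concave.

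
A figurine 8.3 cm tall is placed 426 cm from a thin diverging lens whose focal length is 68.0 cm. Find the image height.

1.14 cm

For a diverging lens, f = -68.0 cm.
1/d_i = 1/f − 1/d_o = 1/(-68.00) − 1/(426) = -0.01705, so d_i = -58.64 cm.
m = −d_i/d_o = +0.1377.
|h_i| = |m|·h_o = 0.1377 × 8.3 = 1.14 cm. The image is virtual, upright and reduced, on the same side as the object.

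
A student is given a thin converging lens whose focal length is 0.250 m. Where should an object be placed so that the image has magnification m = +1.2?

0.0417 m

m = −d_i/d_o ⇒ d_i = −m·d_o.
1/f = 1/d_o + 1/d_i = 1/d_o − 1/(m·d_o) = (1 − 1/m)/d_o, so d_o = f(1 − 1/m) = (0.2500)(1 − 1/(+1.2)) = 0.0417 m.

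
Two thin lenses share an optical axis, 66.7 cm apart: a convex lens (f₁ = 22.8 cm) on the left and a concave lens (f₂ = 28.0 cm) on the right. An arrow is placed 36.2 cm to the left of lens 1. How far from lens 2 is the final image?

4.32 cm

Lens 1: 1/d_i1 = 1/f₁ − 1/d_o1 = 1/(22.8) − 1/(36.2) = 0.01624, so d_i1 = 61.59 cm.
The intermediate image is 61.59 cm to the right of lens 1, which is 66.7 − (61.59) = 5.110 cm to the left of lens 2, so d_o2 = +5.110 cm.
Lens 2 is diverging, so f₂ = −28.0 cm.
Lens 2: 1/d_i2 = 1/f₂ − 1/d_o2 = 1/(-28.0) − 1/(5.110) = -0.2314, so d_i2 = -4.32 cm.
The final image is virtual, 4.32 cm to the left of lens 2 (overall magnification ≈ -1.4).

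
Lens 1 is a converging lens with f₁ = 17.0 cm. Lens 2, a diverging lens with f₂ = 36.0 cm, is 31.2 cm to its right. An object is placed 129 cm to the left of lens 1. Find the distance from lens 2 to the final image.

Lens 1: 1/d_i1 = 1/f₁ − 1/d_o1 = 1/(17.0) − 1/(129) = 0.05107, so d_i1 = 19.58 cm.
The intermediate image is 19.58 cm to the right of lens 1, which is 31.2 − (19.58) = 11.62 cm to the left of lens 2, so d_o2 = +11.62 cm.
Lens 2 is diverging, so f₂ = −36.0 cm.
Lens 2: 1/d_i2 = 1/f₂ − 1/d_o2 = 1/(-36.0) − 1/(11.62) = -0.1138, so d_i2 = -8.78 cm.
The final image is virtual, 8.78 cm to the left of lens 2 (overall magnification ≈ -0.11).

8.78 cm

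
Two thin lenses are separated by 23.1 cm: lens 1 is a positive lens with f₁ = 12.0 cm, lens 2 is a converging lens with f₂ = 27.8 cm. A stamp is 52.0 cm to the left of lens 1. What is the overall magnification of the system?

m = -0.411

Lens 1: 1/d_i1 = 1/(12.0) − 1/(52.0) = 0.06410, so d_i1 = 15.60 cm; m₁ = −d_i1/d_o1 = -0.3000.
d_o2 = 23.1 − (15.60) = 7.500 cm.
Lens 2: 1/d_i2 = 1/(27.8) − 1/(7.500) = -0.09736, so d_i2 = -10.27 cm; m₂ = −d_i2/d_o2 = +1.369.
m = m₁·m₂ = (-0.3000)(+1.369) = -0.411.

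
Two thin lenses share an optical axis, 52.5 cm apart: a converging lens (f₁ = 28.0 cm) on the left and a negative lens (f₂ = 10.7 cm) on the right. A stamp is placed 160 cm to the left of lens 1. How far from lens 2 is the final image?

6.79 cm

Lens 1: 1/d_i1 = 1/f₁ − 1/d_o1 = 1/(28.0) − 1/(160) = 0.02946, so d_i1 = 33.94 cm.
The intermediate image is 33.94 cm to the right of lens 1, which is 52.5 − (33.94) = 18.56 cm to the left of lens 2, so d_o2 = +18.56 cm.
Lens 2 is diverging, so f₂ = −10.7 cm.
Lens 2: 1/d_i2 = 1/f₂ − 1/d_o2 = 1/(-10.7) − 1/(18.56) = -0.1473, so d_i2 = -6.79 cm.
The final image is virtual, 6.79 cm to the left of lens 2 (overall magnification ≈ -0.078).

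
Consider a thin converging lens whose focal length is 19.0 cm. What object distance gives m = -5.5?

m = −d_i/d_o ⇒ d_i = −m·d_o.
1/f = 1/d_o + 1/d_i = 1/d_o − 1/(m·d_o) = (1 − 1/m)/d_o, so d_o = f(1 − 1/m) = (19.00)(1 − 1/(-5.5)) = 22.5 cm.

22.5 cm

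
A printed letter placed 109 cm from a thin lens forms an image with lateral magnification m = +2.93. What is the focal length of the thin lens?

f = 165 cm (converging)

m = −d_i/d_o ⇒ d_i = −m·d_o = −(+2.93)·(109) = -319.4 cm.
1/f = 1/d_o + 1/d_i = 1/(109) + 1/(-319.4) = 0.006043, so f = 165 cm.
Since f is positive, the thin lens is converging.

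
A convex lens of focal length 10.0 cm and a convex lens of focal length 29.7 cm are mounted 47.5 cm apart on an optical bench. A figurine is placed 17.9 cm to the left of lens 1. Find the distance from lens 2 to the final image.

152 cm

Lens 1: 1/d_i1 = 1/f₁ − 1/d_o1 = 1/(10.0) − 1/(17.9) = 0.04413, so d_i1 = 22.66 cm.
The intermediate image is 22.66 cm to the right of lens 1, which is 47.5 − (22.66) = 24.84 cm to the left of lens 2, so d_o2 = +24.84 cm.
Lens 2: 1/d_i2 = 1/f₂ − 1/d_o2 = 1/(29.7) − 1/(24.84) = -0.006588, so d_i2 = -152 cm.
The final image is virtual, 152 cm to the left of lens 2 (overall magnification ≈ -7.7).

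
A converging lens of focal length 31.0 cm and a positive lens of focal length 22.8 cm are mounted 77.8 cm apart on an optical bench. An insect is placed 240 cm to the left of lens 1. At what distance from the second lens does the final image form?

49.6 cm

Lens 1: 1/d_i1 = 1/f₁ − 1/d_o1 = 1/(31.0) − 1/(240) = 0.02809, so d_i1 = 35.60 cm.
The intermediate image is 35.60 cm to the right of lens 1, which is 77.8 − (35.60) = 42.20 cm to the left of lens 2, so d_o2 = +42.20 cm.
Lens 2: 1/d_i2 = 1/f₂ − 1/d_o2 = 1/(22.8) − 1/(42.20) = 0.02016, so d_i2 = 49.6 cm.
The final image is real, 49.6 cm to the right of lens 2 (overall magnification ≈ 0.17).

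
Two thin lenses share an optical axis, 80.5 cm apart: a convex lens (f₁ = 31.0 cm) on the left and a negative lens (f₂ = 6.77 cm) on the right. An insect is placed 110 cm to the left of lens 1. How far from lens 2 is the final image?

5.73 cm

Lens 1: 1/d_i1 = 1/f₁ − 1/d_o1 = 1/(31.0) − 1/(110) = 0.02317, so d_i1 = 43.16 cm.
The intermediate image is 43.16 cm to the right of lens 1, which is 80.5 − (43.16) = 37.34 cm to the left of lens 2, so d_o2 = +37.34 cm.
Lens 2 is diverging, so f₂ = −6.77 cm.
Lens 2: 1/d_i2 = 1/f₂ − 1/d_o2 = 1/(-6.77) − 1/(37.34) = -0.1745, so d_i2 = -5.73 cm.
The final image is virtual, 5.73 cm to the left of lens 2 (overall magnification ≈ -0.060).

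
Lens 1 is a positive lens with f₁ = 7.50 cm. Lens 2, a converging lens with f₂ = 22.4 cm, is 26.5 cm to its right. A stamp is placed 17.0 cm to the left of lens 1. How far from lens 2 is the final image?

31.4 cm

Lens 1: 1/d_i1 = 1/f₁ − 1/d_o1 = 1/(7.50) − 1/(17.0) = 0.07451, so d_i1 = 13.42 cm.
The intermediate image is 13.42 cm to the right of lens 1, which is 26.5 − (13.42) = 13.08 cm to the left of lens 2, so d_o2 = +13.08 cm.
Lens 2: 1/d_i2 = 1/f₂ − 1/d_o2 = 1/(22.4) − 1/(13.08) = -0.03181, so d_i2 = -31.4 cm.
The final image is virtual, 31.4 cm to the left of lens 2 (overall magnification ≈ -1.9).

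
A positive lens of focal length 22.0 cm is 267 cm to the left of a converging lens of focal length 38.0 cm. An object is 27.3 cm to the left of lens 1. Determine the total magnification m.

m = +1.36

Lens 1: 1/d_i1 = 1/(22.0) − 1/(27.3) = 0.008825, so d_i1 = 113.3 cm; m₁ = −d_i1/d_o1 = -4.150.
d_o2 = 267 − (113.3) = 153.7 cm.
Lens 2: 1/d_i2 = 1/(38.0) − 1/(153.7) = 0.01981, so d_i2 = 50.48 cm; m₂ = −d_i2/d_o2 = -0.3284.
m = m₁·m₂ = (-4.150)(-0.3284) = +1.36.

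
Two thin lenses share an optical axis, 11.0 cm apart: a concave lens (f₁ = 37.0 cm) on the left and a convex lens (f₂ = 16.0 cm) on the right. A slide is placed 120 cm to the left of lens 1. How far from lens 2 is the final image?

27.0 cm

Lens 1 is diverging, so f₁ = −37.0 cm.
Lens 1: 1/d_i1 = 1/f₁ − 1/d_o1 = 1/(-37.0) − 1/(120) = -0.03536, so d_i1 = -28.28 cm.
The intermediate image is 28.28 cm to the left of lens 1 (virtual), which is 11.0 − (-28.28) = 39.28 cm to the left of lens 2, so d_o2 = +39.28 cm.
Lens 2: 1/d_i2 = 1/f₂ − 1/d_o2 = 1/(16.0) − 1/(39.28) = 0.03704, so d_i2 = 27.0 cm.
The final image is real, 27.0 cm to the right of lens 2 (overall magnification ≈ -0.16).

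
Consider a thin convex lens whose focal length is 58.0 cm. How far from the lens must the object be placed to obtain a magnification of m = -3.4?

75.1 cm

m = −d_i/d_o ⇒ d_i = −m·d_o.
1/f = 1/d_o + 1/d_i = 1/d_o − 1/(m·d_o) = (1 − 1/m)/d_o, so d_o = f(1 − 1/m) = (58.00)(1 − 1/(-3.4)) = 75.1 cm.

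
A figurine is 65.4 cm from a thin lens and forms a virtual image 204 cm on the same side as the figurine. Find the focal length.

f = 96.3 cm (converging)

Virtual image ⇒ d_i = −204 cm.
1/f = 1/d_o + 1/d_i = 1/(65.4) + 1/(-204) = 0.01039, so f = 96.3 cm.
Since f is positive, the thin lens is converging.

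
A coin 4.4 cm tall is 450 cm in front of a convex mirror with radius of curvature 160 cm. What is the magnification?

f = R/2 = 160/2 = 80.00 cm; for a convex mirror, f = -80.00 cm.
1/d_i = 1/f − 1/d_o = 1/(-80.00) − 1/(450) = -0.01472, so d_i = -67.92 cm.
m = −d_i/d_o = −(-67.92)/(450) = +0.151.
The image is virtual, upright and reduced, behind the mirror.

m = +0.151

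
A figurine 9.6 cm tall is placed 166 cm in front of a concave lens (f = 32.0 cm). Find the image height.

1.55 cm

For a concave lens, f = -32.0 cm.
1/d_i = 1/f − 1/d_o = 1/(-32.00) − 1/(166) = -0.03727, so d_i = -26.83 cm.
m = −d_i/d_o = +0.1616.
|h_i| = |m|·h_o = 0.1616 × 9.6 = 1.55 cm. The image is virtual, upright and reduced, on the same side as the object.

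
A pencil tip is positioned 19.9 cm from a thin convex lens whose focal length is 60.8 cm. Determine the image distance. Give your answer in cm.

Thin-lens equation: 1/d_i = 1/f − 1/d_o = 1/(60.80) − 1/(19.9) = 0.01645 − 0.05025 = -0.03380, so d_i = -29.6 cm.
The image is virtual, upright and enlarged, on the same side as the object.

29.6 cm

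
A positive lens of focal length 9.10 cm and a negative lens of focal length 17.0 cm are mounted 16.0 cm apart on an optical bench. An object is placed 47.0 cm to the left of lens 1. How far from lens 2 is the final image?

3.69 cm

Lens 1: 1/d_i1 = 1/f₁ − 1/d_o1 = 1/(9.10) − 1/(47.0) = 0.08861, so d_i1 = 11.28 cm.
The intermediate image is 11.28 cm to the right of lens 1, which is 16.0 − (11.28) = 4.720 cm to the left of lens 2, so d_o2 = +4.720 cm.
Lens 2 is diverging, so f₂ = −17.0 cm.
Lens 2: 1/d_i2 = 1/f₂ − 1/d_o2 = 1/(-17.0) − 1/(4.720) = -0.2707, so d_i2 = -3.69 cm.
The final image is virtual, 3.69 cm to the left of lens 2 (overall magnification ≈ -0.19).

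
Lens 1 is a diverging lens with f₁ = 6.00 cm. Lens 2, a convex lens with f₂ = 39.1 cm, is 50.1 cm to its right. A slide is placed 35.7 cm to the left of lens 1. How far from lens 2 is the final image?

Lens 1 is diverging, so f₁ = −6.00 cm.
Lens 1: 1/d_i1 = 1/f₁ − 1/d_o1 = 1/(-6.00) − 1/(35.7) = -0.1947, so d_i1 = -5.137 cm.
The intermediate image is 5.137 cm to the left of lens 1 (virtual), which is 50.1 − (-5.137) = 55.24 cm to the left of lens 2, so d_o2 = +55.24 cm.
Lens 2: 1/d_i2 = 1/f₂ − 1/d_o2 = 1/(39.1) − 1/(55.24) = 0.007473, so d_i2 = 134 cm.
The final image is real, 134 cm to the right of lens 2 (overall magnification ≈ -0.35).

134 cm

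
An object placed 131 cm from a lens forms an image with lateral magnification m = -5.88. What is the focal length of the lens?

m = −d_i/d_o ⇒ d_i = −m·d_o = −(-5.88)·(131) = 770.3 cm.
1/f = 1/d_o + 1/d_i = 1/(131) + 1/(770.3) = 0.008932, so f = 112 cm.
Since f is positive, the lens is converging.

f = 112 cm (converging)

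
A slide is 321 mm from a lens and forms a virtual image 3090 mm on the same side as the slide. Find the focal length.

f = 358 mm (converging)

Virtual image ⇒ d_i = −3090 mm.
1/f = 1/d_o + 1/d_i = 1/(321) + 1/(-3090) = 0.002792, so f = 358 mm.
Since f is positive, the lens is converging.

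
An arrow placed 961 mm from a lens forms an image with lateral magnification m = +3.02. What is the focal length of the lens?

f = 1440 mm (converging)

m = −d_i/d_o ⇒ d_i = −m·d_o = −(+3.02)·(961) = -2902 mm.
1/f = 1/d_o + 1/d_i = 1/(961) + 1/(-2902) = 0.0006960, so f = 1440 mm.
Since f is positive, the lens is converging.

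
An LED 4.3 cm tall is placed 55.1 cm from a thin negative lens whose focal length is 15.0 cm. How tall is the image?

For a negative lens, f = -15.0 cm.
1/d_i = 1/f − 1/d_o = 1/(-15.00) − 1/(55.1) = -0.08482, so d_i = -11.79 cm.
m = −d_i/d_o = +0.2140.
|h_i| = |m|·h_o = 0.2140 × 4.3 = 0.920 cm. The image is virtual, upright and reduced, on the same side as the object.

0.920 cm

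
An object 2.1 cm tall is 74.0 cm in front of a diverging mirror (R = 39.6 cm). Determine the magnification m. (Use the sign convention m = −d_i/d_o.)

m = +0.211

f = R/2 = 39.6/2 = 19.80 cm; for a diverging mirror, f = -19.80 cm.
1/d_i = 1/f − 1/d_o = 1/(-19.80) − 1/(74.0) = -0.06402, so d_i = -15.62 cm.
m = −d_i/d_o = −(-15.62)/(74.0) = +0.211.
The image is virtual, upright and reduced, behind the mirror.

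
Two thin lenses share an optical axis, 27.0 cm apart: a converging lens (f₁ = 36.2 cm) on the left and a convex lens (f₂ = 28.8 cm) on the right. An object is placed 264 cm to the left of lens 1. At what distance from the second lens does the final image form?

Lens 1: 1/d_i1 = 1/f₁ − 1/d_o1 = 1/(36.2) − 1/(264) = 0.02384, so d_i1 = 41.95 cm.
The intermediate image is 41.95 cm to the right of lens 1, which lies 14.95 cm to the right of lens 2 — a virtual object — so d_o2 = −14.95 cm.
Lens 2: 1/d_i2 = 1/f₂ − 1/d_o2 = 1/(28.8) − 1/(-14.95) = 0.1016, so d_i2 = 9.84 cm.
The final image is real, 9.84 cm to the right of lens 2 (overall magnification ≈ -0.10).

9.84 cm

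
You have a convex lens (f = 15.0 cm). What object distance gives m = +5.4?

12.2 cm

m = −d_i/d_o ⇒ d_i = −m·d_o.
1/f = 1/d_o + 1/d_i = 1/d_o − 1/(m·d_o) = (1 − 1/m)/d_o, so d_o = f(1 − 1/m) = (15.00)(1 − 1/(+5.4)) = 12.2 cm.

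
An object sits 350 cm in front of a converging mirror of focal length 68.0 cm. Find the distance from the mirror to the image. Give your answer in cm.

Mirror equation: 1/q = 1/f − 1/p = 1/(68.00) − 1/(350) = 0.01471 − 0.002857 = 0.01185, so q = 84.4 cm.
The image is real, inverted and reduced, in front of the mirror.

84.4 cm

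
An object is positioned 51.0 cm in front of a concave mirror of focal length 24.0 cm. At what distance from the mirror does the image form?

45.3 cm

Mirror equation: 1/v = 1/f − 1/u = 1/(24.00) − 1/(51.0) = 0.04167 − 0.01961 = 0.02206, so v = 45.3 cm.
The image is real, inverted and reduced, in front of the mirror.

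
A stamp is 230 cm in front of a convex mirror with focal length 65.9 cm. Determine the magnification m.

m = +0.223

For a convex mirror, f = -65.9 cm.
1/d_i = 1/f − 1/d_o = 1/(-65.90) − 1/(230) = -0.01952, so d_i = -51.22 cm.
m = −d_i/d_o = −(-51.22)/(230) = +0.223.
The image is virtual, upright and reduced, behind the mirror.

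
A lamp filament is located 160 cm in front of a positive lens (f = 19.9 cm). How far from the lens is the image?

Lens equation: 1/q = 1/f − 1/p = 1/(19.90) − 1/(160) = 0.05025 − 0.006250 = 0.04400, so q = 22.7 cm.
The image is real, inverted and reduced, on the far side of the lens.

22.7 cm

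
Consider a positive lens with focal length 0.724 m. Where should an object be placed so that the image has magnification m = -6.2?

m = −d_i/d_o ⇒ d_i = −m·d_o.
1/f = 1/d_o + 1/d_i = 1/d_o − 1/(m·d_o) = (1 − 1/m)/d_o, so d_o = f(1 − 1/m) = (0.7240)(1 − 1/(-6.2)) = 0.841 m.

0.841 m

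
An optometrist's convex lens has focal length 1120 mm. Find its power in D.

P = +0.893 D

f = 112 cm = 1.12 m.
P = 1/f = 1/(1.12 m) = +0.893 D.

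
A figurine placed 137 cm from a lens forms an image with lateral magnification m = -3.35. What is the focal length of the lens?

m = −d_i/d_o ⇒ d_i = −m·d_o = −(-3.35)·(137) = 458.9 cm.
1/f = 1/d_o + 1/d_i = 1/(137) + 1/(458.9) = 0.009478, so f = 106 cm.
Since f is positive, the lens is converging.

f = 106 cm (converging)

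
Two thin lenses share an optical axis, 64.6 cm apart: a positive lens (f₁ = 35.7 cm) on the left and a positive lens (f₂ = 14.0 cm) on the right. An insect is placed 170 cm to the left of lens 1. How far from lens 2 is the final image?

50.2 cm

Lens 1: 1/d_i1 = 1/f₁ − 1/d_o1 = 1/(35.7) − 1/(170) = 0.02213, so d_i1 = 45.19 cm.
The intermediate image is 45.19 cm to the right of lens 1, which is 64.6 − (45.19) = 19.41 cm to the left of lens 2, so d_o2 = +19.41 cm.
Lens 2: 1/d_i2 = 1/f₂ − 1/d_o2 = 1/(14.0) − 1/(19.41) = 0.01991, so d_i2 = 50.2 cm.
The final image is real, 50.2 cm to the right of lens 2 (overall magnification ≈ 0.69).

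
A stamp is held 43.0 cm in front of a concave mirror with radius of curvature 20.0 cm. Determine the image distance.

13.0 cm

f = R/2 = 20.0/2 = 10.00 cm.
Mirror equation: 1/s_i = 1/f − 1/s_o = 1/(10.00) − 1/(43.0) = 0.1000 − 0.02326 = 0.07674, so s_i = 13.0 cm.
The image is real, inverted and reduced, in front of the mirror.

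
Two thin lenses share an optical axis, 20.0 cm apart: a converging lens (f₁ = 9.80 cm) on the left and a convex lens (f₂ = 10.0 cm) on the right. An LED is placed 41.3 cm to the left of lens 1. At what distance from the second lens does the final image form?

25.1 cm

Lens 1: 1/d_i1 = 1/f₁ − 1/d_o1 = 1/(9.80) − 1/(41.3) = 0.07783, so d_i1 = 12.85 cm.
The intermediate image is 12.85 cm to the right of lens 1, which is 20.0 − (12.85) = 7.150 cm to the left of lens 2, so d_o2 = +7.150 cm.
Lens 2: 1/d_i2 = 1/f₂ − 1/d_o2 = 1/(10.0) − 1/(7.150) = -0.03986, so d_i2 = -25.1 cm.
The final image is virtual, 25.1 cm to the left of lens 2 (overall magnification ≈ -1.1).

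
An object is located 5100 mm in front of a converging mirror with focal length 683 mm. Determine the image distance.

789 mm

Mirror equation: 1/s_i = 1/f − 1/s_o = 1/(683.0) − 1/(5100) = 0.001464 − 0.0001961 = 0.001268, so s_i = 789 mm.
The image is real, inverted and reduced, in front of the mirror.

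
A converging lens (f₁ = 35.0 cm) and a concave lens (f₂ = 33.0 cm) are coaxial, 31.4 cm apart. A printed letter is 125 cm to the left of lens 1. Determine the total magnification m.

m = -0.813

Lens 1: 1/d_i1 = 1/(35.0) − 1/(125) = 0.02057, so d_i1 = 48.61 cm; m₁ = −d_i1/d_o1 = -0.3889.
d_o2 = 31.4 − (48.61) = -17.21 cm (virtual object).
f₂ = −33.0 cm (diverging).
Lens 2: 1/d_i2 = 1/(-33.0) − 1/(-17.21) = 0.02780, so d_i2 = 35.97 cm; m₂ = −d_i2/d_o2 = +2.090.
m = m₁·m₂ = (-0.3889)(+2.090) = -0.813.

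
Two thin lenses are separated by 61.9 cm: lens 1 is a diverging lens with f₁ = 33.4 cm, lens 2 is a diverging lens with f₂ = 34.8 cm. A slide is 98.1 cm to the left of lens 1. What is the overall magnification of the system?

f₁ = −33.4 cm (diverging).
Lens 1: 1/d_i1 = 1/(-33.4) − 1/(98.1) = -0.04013, so d_i1 = -24.92 cm; m₁ = −d_i1/d_o1 = +0.2540.
d_o2 = 61.9 − (-24.92) = 86.82 cm.
f₂ = −34.8 cm (diverging).
Lens 2: 1/d_i2 = 1/(-34.8) − 1/(86.82) = -0.04025, so d_i2 = -24.84 cm; m₂ = −d_i2/d_o2 = +0.2861.
m = m₁·m₂ = (+0.2540)(+0.2861) = +0.0727.

m = +0.0727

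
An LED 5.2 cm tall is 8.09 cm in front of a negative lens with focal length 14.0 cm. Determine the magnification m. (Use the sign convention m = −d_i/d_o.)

m = +0.634

For a negative lens, f = -14.0 cm.
1/d_i = 1/f − 1/d_o = 1/(-14.00) − 1/(8.09) = -0.1950, so d_i = -5.127 cm.
m = −d_i/d_o = −(-5.127)/(8.09) = +0.634.
The image is virtual, upright and reduced, on the same side as the object.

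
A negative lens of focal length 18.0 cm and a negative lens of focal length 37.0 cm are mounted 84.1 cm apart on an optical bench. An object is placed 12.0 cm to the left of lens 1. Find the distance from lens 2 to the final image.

26.3 cm

Lens 1 is diverging, so f₁ = −18.0 cm.
Lens 1: 1/d_i1 = 1/f₁ − 1/d_o1 = 1/(-18.0) − 1/(12.0) = -0.1389, so d_i1 = -7.200 cm.
The intermediate image is 7.200 cm to the left of lens 1 (virtual), which is 84.1 − (-7.200) = 91.30 cm to the left of lens 2, so d_o2 = +91.30 cm.
Lens 2 is diverging, so f₂ = −37.0 cm.
Lens 2: 1/d_i2 = 1/f₂ − 1/d_o2 = 1/(-37.0) − 1/(91.30) = -0.03798, so d_i2 = -26.3 cm.
The final image is virtual, 26.3 cm to the left of lens 2 (overall magnification ≈ 0.17).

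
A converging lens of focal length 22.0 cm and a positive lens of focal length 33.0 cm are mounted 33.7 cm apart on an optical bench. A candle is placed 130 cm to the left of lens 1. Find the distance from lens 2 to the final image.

9.24 cm

Lens 1: 1/d_i1 = 1/f₁ − 1/d_o1 = 1/(22.0) − 1/(130) = 0.03776, so d_i1 = 26.48 cm.
The intermediate image is 26.48 cm to the right of lens 1, which is 33.7 − (26.48) = 7.220 cm to the left of lens 2, so d_o2 = +7.220 cm.
Lens 2: 1/d_i2 = 1/f₂ − 1/d_o2 = 1/(33.0) − 1/(7.220) = -0.1082, so d_i2 = -9.24 cm.
The final image is virtual, 9.24 cm to the left of lens 2 (overall magnification ≈ -0.26).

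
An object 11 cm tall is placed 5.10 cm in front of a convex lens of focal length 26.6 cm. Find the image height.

1/d_i = 1/f − 1/d_o = 1/(26.60) − 1/(5.10) = -0.1585, so d_i = -6.310 cm.
m = −d_i/d_o = +1.237.
|h_i| = |m|·h_o = 1.237 × 11 = 13.6 cm. The image is virtual, upright and enlarged, on the same side as the object.

13.6 cm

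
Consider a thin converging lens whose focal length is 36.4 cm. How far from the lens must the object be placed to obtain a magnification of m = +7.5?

m = −d_i/d_o ⇒ d_i = −m·d_o.
1/f = 1/d_o + 1/d_i = 1/d_o − 1/(m·d_o) = (1 − 1/m)/d_o, so d_o = f(1 − 1/m) = (36.40)(1 − 1/(+7.5)) = 31.5 cm.

31.5 cm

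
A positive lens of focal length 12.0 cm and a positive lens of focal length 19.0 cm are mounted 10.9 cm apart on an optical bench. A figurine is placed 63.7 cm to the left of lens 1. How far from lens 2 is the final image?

Lens 1: 1/d_i1 = 1/f₁ − 1/d_o1 = 1/(12.0) − 1/(63.7) = 0.06763, so d_i1 = 14.79 cm.
The intermediate image is 14.79 cm to the right of lens 1, which lies 3.890 cm to the right of lens 2 — a virtual object — so d_o2 = −3.890 cm.
Lens 2: 1/d_i2 = 1/f₂ − 1/d_o2 = 1/(19.0) − 1/(-3.890) = 0.3097, so d_i2 = 3.23 cm.
The final image is real, 3.23 cm to the right of lens 2 (overall magnification ≈ -0.19).

3.23 cm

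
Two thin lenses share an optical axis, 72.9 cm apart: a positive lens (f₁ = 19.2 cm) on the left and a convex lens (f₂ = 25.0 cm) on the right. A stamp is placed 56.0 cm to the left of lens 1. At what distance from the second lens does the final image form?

Lens 1: 1/d_i1 = 1/f₁ − 1/d_o1 = 1/(19.2) − 1/(56.0) = 0.03423, so d_i1 = 29.22 cm.
The intermediate image is 29.22 cm to the right of lens 1, which is 72.9 − (29.22) = 43.68 cm to the left of lens 2, so d_o2 = +43.68 cm.
Lens 2: 1/d_i2 = 1/f₂ − 1/d_o2 = 1/(25.0) − 1/(43.68) = 0.01711, so d_i2 = 58.5 cm.
The final image is real, 58.5 cm to the right of lens 2 (overall magnification ≈ 0.70).

58.5 cm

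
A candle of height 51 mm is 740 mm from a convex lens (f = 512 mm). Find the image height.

115 mm

1/d_i = 1/f − 1/d_o = 1/(512.0) − 1/(740) = 0.0006018, so d_i = 1662 mm.
m = −d_i/d_o = -2.246.
|h_i| = |m|·h_o = 2.246 × 51 = 115 mm. The image is real, inverted and enlarged, on the far side of the lens.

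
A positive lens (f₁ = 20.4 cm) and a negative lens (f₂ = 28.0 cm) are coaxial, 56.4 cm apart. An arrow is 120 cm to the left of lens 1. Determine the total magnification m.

Lens 1: 1/d_i1 = 1/(20.4) − 1/(120) = 0.04069, so d_i1 = 24.58 cm; m₁ = −d_i1/d_o1 = -0.2048.
d_o2 = 56.4 − (24.58) = 31.82 cm.
f₂ = −28.0 cm (diverging).
Lens 2: 1/d_i2 = 1/(-28.0) − 1/(31.82) = -0.06714, so d_i2 = -14.89 cm; m₂ = −d_i2/d_o2 = +0.4681.
m = m₁·m₂ = (-0.2048)(+0.4681) = -0.0959.

m = -0.0959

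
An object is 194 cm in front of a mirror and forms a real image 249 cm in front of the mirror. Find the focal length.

f = 109 cm (concave)

Real image ⇒ d_i = +249 cm.
1/f = 1/d_o + 1/d_i = 1/(194) + 1/(249) = 0.009171, so f = 109 cm.
Since f is positive, the mirror is concave.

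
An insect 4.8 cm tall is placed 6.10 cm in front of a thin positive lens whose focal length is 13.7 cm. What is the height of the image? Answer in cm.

8.65 cm

1/d_i = 1/f − 1/d_o = 1/(13.70) − 1/(6.10) = -0.09094, so d_i = -11.00 cm.
m = −d_i/d_o = +1.803.
|h_i| = |m|·h_o = 1.803 × 4.8 = 8.65 cm. The image is virtual, upright and enlarged, on the same side as the object.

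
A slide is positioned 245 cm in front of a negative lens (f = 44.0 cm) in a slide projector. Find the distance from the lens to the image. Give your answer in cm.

37.3 cm

For a negative lens, f = -44.0 cm.
Thin-lens equation: 1/q = 1/f − 1/p = 1/(-44.00) − 1/(245) = -0.02273 − 0.004082 = -0.02681, so q = -37.3 cm.
The image is virtual, upright and reduced, on the same side as the object.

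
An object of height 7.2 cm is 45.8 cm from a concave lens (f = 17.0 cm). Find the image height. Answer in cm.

1.95 cm

For a concave lens, f = -17.0 cm.
1/d_i = 1/f − 1/d_o = 1/(-17.00) − 1/(45.8) = -0.08066, so d_i = -12.40 cm.
m = −d_i/d_o = +0.2707.
|h_i| = |m|·h_o = 0.2707 × 7.2 = 1.95 cm. The image is virtual, upright and reduced, on the same side as the object.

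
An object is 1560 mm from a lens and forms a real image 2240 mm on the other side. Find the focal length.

f = 920 mm (converging)

Real image ⇒ d_i = +2240 mm.
1/f = 1/d_o + 1/d_i = 1/(1560) + 1/(2240) = 0.001087, so f = 920 mm.
Since f is positive, the lens is converging.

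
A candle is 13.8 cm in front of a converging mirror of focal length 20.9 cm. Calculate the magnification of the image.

1/d_i = 1/f − 1/d_o = 1/(20.90) − 1/(13.8) = -0.02462, so d_i = -40.62 cm.
m = −d_i/d_o = −(-40.62)/(13.8) = +2.94.
The image is virtual, upright and enlarged, behind the mirror.

m = +2.94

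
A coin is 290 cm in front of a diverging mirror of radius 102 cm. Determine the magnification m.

f = R/2 = 102/2 = 51.00 cm; for a diverging mirror, f = -51.00 cm.
1/d_i = 1/f − 1/d_o = 1/(-51.00) − 1/(290) = -0.02306, so d_i = -43.37 cm.
m = −d_i/d_o = −(-43.37)/(290) = +0.150.
The image is virtual, upright and reduced, behind the mirror.

m = +0.150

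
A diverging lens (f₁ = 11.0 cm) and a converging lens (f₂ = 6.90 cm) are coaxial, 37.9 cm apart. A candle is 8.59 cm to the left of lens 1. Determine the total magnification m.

m = -0.108

f₁ = −11.0 cm (diverging).
Lens 1: 1/d_i1 = 1/(-11.0) − 1/(8.59) = -0.2073, so d_i1 = -4.823 cm; m₁ = −d_i1/d_o1 = +0.5615.
d_o2 = 37.9 − (-4.823) = 42.72 cm.
Lens 2: 1/d_i2 = 1/(6.90) − 1/(42.72) = 0.1215, so d_i2 = 8.229 cm; m₂ = −d_i2/d_o2 = -0.1926.
m = m₁·m₂ = (+0.5615)(-0.1926) = -0.108.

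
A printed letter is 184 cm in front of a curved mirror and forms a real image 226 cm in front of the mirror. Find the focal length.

f = 101 cm (concave)

Real image ⇒ d_i = +226 cm.
1/f = 1/d_o + 1/d_i = 1/(184) + 1/(226) = 0.009860, so f = 101 cm.
Since f is positive, the curved mirror is concave.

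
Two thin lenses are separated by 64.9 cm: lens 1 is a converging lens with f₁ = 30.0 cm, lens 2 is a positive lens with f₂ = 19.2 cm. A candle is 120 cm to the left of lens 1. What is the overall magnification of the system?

Lens 1: 1/d_i1 = 1/(30.0) − 1/(120) = 0.02500, so d_i1 = 40.00 cm; m₁ = −d_i1/d_o1 = -0.3333.
d_o2 = 64.9 − (40.00) = 24.90 cm.
Lens 2: 1/d_i2 = 1/(19.2) − 1/(24.90) = 0.01192, so d_i2 = 83.87 cm; m₂ = −d_i2/d_o2 = -3.368.
m = m₁·m₂ = (-0.3333)(-3.368) = +1.12.

m = +1.12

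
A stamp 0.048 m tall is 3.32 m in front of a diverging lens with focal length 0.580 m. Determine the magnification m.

For a diverging lens, f = -0.580 m.
1/d_i = 1/f − 1/d_o = 1/(-0.5800) − 1/(3.32) = -2.025, so d_i = -0.4937 m.
m = −d_i/d_o = −(-0.4937)/(3.32) = +0.149.
The image is virtual, upright and reduced, on the same side as the object.

m = +0.149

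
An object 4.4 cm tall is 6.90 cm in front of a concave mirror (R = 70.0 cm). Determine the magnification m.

m = +1.25

f = R/2 = 70.0/2 = 35.00 cm.
1/d_i = 1/f − 1/d_o = 1/(35.00) − 1/(6.90) = -0.1164, so d_i = -8.594 cm.
m = −d_i/d_o = −(-8.594)/(6.90) = +1.25.
The image is virtual, upright and enlarged, behind the mirror.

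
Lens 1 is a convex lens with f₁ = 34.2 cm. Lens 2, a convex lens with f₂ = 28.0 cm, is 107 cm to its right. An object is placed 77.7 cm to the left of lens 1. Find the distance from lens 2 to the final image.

71.8 cm

Lens 1: 1/d_i1 = 1/f₁ − 1/d_o1 = 1/(34.2) − 1/(77.7) = 0.01637, so d_i1 = 61.09 cm.
The intermediate image is 61.09 cm to the right of lens 1, which is 107 − (61.09) = 45.91 cm to the left of lens 2, so d_o2 = +45.91 cm.
Lens 2: 1/d_i2 = 1/f₂ − 1/d_o2 = 1/(28.0) − 1/(45.91) = 0.01393, so d_i2 = 71.8 cm.
The final image is real, 71.8 cm to the right of lens 2 (overall magnification ≈ 1.2).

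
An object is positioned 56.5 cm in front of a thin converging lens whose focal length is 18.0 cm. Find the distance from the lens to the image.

26.4 cm

Lens equation: 1/v = 1/f − 1/u = 1/(18.00) − 1/(56.5) = 0.05556 − 0.01770 = 0.03786, so v = 26.4 cm.
The image is real, inverted and reduced, on the far side of the lens.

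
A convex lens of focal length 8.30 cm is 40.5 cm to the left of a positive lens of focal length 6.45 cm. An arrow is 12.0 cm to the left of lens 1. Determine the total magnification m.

m = +2.03

Lens 1: 1/d_i1 = 1/(8.30) − 1/(12.0) = 0.03715, so d_i1 = 26.92 cm; m₁ = −d_i1/d_o1 = -2.243.
d_o2 = 40.5 − (26.92) = 13.58 cm.
Lens 2: 1/d_i2 = 1/(6.45) − 1/(13.58) = 0.08140, so d_i2 = 12.28 cm; m₂ = −d_i2/d_o2 = -0.9046.
m = m₁·m₂ = (-2.243)(-0.9046) = +2.03.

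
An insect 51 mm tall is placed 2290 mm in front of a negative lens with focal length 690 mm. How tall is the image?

For a negative lens, f = -690 mm.
1/d_i = 1/f − 1/d_o = 1/(-690.0) − 1/(2290) = -0.001886, so d_i = -530.2 mm.
m = −d_i/d_o = +0.2315.
|h_i| = |m|·h_o = 0.2315 × 51 = 11.8 mm. The image is virtual, upright and reduced, on the same side as the object.

11.8 mm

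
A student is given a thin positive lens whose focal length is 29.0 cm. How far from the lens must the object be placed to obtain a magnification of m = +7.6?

m = −d_i/d_o ⇒ d_i = −m·d_o.
1/f = 1/d_o + 1/d_i = 1/d_o − 1/(m·d_o) = (1 − 1/m)/d_o, so d_o = f(1 − 1/m) = (29.00)(1 − 1/(+7.6)) = 25.2 cm.

25.2 cm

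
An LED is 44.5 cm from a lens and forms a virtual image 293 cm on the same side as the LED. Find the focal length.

Virtual image ⇒ d_i = −293 cm.
1/f = 1/d_o + 1/d_i = 1/(44.5) + 1/(-293) = 0.01906, so f = 52.5 cm.
Since f is positive, the lens is converging.

f = 52.5 cm (converging)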